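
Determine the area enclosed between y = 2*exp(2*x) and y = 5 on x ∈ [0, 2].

-14 - 11*log(2)/2 + log(10)/2 + 9*log(5)/2 + exp(4)

The difference (2*exp(2*x)) - (5) = 2*exp(2*x) - 5 changes sign at x = -log(2)/2 + log(5)/2 inside [0, 2], so split the integral there.
∫[0,-log(2)/2 + log(5)/2] (2*exp(2*x) - 5) dx = log(4*sqrt(10)/125) + 3/2; the area of that piece is -3/2 + log(25*sqrt(10)/8).
∫[-log(2)/2 + log(5)/2,2] (2*exp(2*x) - 5) dx = -25/2 - 5*log(2)/2 + 5*log(5)/2 + exp(4).
Total area = (-3/2 + log(25*sqrt(10)/8)) + (-25/2 - 5*log(2)/2 + 5*log(5)/2 + exp(4)) = -14 - 11*log(2)/2 + log(10)/2 + 9*log(5)/2 + exp(4).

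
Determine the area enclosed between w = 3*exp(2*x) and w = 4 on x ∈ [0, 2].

-21/2 - 4*log(3) + 8*log(2) + 3*exp(4)/2

The difference (3*exp(2*x)) - (4) = 3*exp(2*x) - 4 changes sign at x = -log(3)/2 + log(2) inside [0, 2], so split the integral there.
∫[0,-log(3)/2 + log(2)] (3*exp(2*x) - 4) dx = log(9/16) + 1/2; the area of that piece is -1/2 + log(16/9).
∫[-log(3)/2 + log(2),2] (3*exp(2*x) - 4) dx = -10 - 2*log(3) + 4*log(2) + 3*exp(4)/2.
Total area = (-1/2 + log(16/9)) + (-10 - 2*log(3) + 4*log(2) + 3*exp(4)/2) = -21/2 - 4*log(3) + 8*log(2) + 3*exp(4)/2.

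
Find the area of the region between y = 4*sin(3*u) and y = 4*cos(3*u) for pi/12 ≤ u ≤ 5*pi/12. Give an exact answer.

8*sqrt(2)/3

On [pi/12, 5*pi/12], (4*sin(3*u)) - (4*cos(3*u)) = 4*sin(3*u) - 4*cos(3*u) is ≥ 0 throughout, so the area is a single integral of |4*sin(3*u) - 4*cos(3*u)|.
∫[pi/12,5*pi/12] (4*sin(3*u) - 4*cos(3*u)) du = 8*sqrt(2)/3.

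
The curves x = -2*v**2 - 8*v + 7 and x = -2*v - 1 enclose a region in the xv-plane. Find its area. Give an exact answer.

Both boundary curves give x as a function of v, so integrate with respect to v. Setting them equal: -2*v**2 - 6*v + 8 = 0, i.e. -2*(v - 1)*(v + 4) = 0, so they meet at v = -4, 1.
For v in [-4, 1], x = -2*v**2 - 8*v + 7 is on the right; area = ∫[-4,1] (-2*v**2 - 6*v + 8) dv = 125/3.

125/3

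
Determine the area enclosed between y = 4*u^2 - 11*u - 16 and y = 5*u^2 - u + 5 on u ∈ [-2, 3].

On [-2, 3], (4*u^2 - 11*u - 16) - (5*u^2 - u + 5) = -u^2 - 10*u - 21 is ≤ 0 throughout, so the area is a single integral of |-u^2 - 10*u - 21|.
∫[-2,3] (-u^2 - 10*u - 21) du = -425/3; the area of that piece is 425/3.

425/3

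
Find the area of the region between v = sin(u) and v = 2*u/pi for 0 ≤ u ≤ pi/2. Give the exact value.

1 - pi/4

On [0, pi/2], (sin(u)) - (2*u/pi) = -2*u/pi + sin(u) is ≥ 0 throughout, so the area is a single integral of |-2*u/pi + sin(u)|.
∫[0,pi/2] (-2*u/pi + sin(u)) du = 1 - pi/4.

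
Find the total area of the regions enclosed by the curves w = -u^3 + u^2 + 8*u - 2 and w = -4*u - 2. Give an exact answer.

Set the curves equal: -u^3 + u^2 + 8*u - 2 = -4*u - 2, so -u^3 + u^2 + 12*u = 0, which factors as -u*(u - 4)*(u + 3) = 0. The curves meet at u = -3, 0, 4.
On [-3, 0], w = -4*u - 2 is on top; that piece has area ∫[-3,0] (-(-u^3 + u^2 + 12*u)) du = 99/4.
On [0, 4], w = -u^3 + u^2 + 8*u - 2 is on top; that piece has area ∫[0,4] (-u^3 + u^2 + 12*u) du = 160/3.
Total enclosed area = 99/4 + 160/3 = 937/12.

937/12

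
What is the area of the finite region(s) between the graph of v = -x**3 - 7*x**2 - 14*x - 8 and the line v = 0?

The curve meets the x-axis where -x**3 - 7*x**2 - 14*x - 8 = 0, i.e. -(x + 1)*(x + 2)*(x + 4) = 0, at x = -4, -2, -1.
On [-4, -2] the curve lies below the axis; ∫[-4,-2] (-x**3 - 7*x**2 - 14*x - 8) dx = -8/3, giving area 8/3.
On [-2, -1] the curve lies above the axis; ∫[-2,-1] (-x**3 - 7*x**2 - 14*x - 8) dx = 5/12, giving area 5/12.
Total area = 8/3 + 5/12 = 37/12.

37/12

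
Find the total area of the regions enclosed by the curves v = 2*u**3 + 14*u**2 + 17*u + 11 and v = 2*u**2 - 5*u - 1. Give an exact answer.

Set the curves equal: 2*u**3 + 14*u**2 + 17*u + 11 = 2*u**2 - 5*u - 1, so 2*u**3 + 12*u**2 + 22*u + 12 = 0, which factors as 2*(u + 1)*(u + 2)*(u + 3) = 0. The curves meet at u = -3, -2, -1.
On [-3, -2], v = 2*u**3 + 14*u**2 + 17*u + 11 is on top; that piece has area ∫[-3,-2] (2*u**3 + 12*u**2 + 22*u + 12) du = 1/2.
On [-2, -1], v = 2*u**2 - 5*u - 1 is on top; that piece has area ∫[-2,-1] (-(2*u**3 + 12*u**2 + 22*u + 12)) du = 1/2.
Total enclosed area = 1/2 + 1/2 = 1.

1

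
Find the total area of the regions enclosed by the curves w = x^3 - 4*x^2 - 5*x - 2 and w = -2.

Set the curves equal: x^3 - 4*x^2 - 5*x - 2 = -2, so x^3 - 4*x^2 - 5*x = 0, which factors as x*(x - 5)*(x + 1) = 0. The curves meet at x = -1, 0, 5.
On [-1, 0], w = x^3 - 4*x^2 - 5*x - 2 is on top; that piece has area ∫[-1,0] (x^3 - 4*x^2 - 5*x) dx = 11/12.
On [0, 5], w = -2 is on top; that piece has area ∫[0,5] (-(x^3 - 4*x^2 - 5*x)) dx = 875/12.
Total enclosed area = 11/12 + 875/12 = 443/6.

443/6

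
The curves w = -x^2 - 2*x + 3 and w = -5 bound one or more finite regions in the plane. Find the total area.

36

Set the curves equal: -x^2 - 2*x + 3 = -5, so -x^2 - 2*x + 8 = 0, which factors as -(x - 2)*(x + 4) = 0. The curves meet at x = -4, 2.
On [-4, 2], w = -x^2 - 2*x + 3 is on top; that piece has area ∫[-4,2] (-x^2 - 2*x + 8) dx = 36.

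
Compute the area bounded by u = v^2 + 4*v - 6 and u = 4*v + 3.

36

Both boundary curves give u as a function of v, so integrate with respect to v. Setting them equal: v^2 - 9 = 0, i.e. (v - 3)*(v + 3) = 0, so they meet at v = -3, 3.
For v in [-3, 3], u = v^2 + 4*v - 6 is on the left; area = ∫[-3,3] (-(v^2 - 9)) dv = 36.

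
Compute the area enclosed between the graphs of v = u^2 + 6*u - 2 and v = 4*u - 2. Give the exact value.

Set the curves equal: u^2 + 6*u - 2 = 4*u - 2, so u^2 + 2*u = 0, which factors as u*(u + 2) = 0. The curves meet at u = -2, 0.
On [-2, 0], v = 4*u - 2 is on top; that piece has area ∫[-2,0] (-(u^2 + 2*u)) du = 4/3.

4/3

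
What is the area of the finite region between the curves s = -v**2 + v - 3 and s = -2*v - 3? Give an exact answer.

9/2

Both boundary curves give s as a function of v, so integrate with respect to v. Setting them equal: -v**2 + 3*v = 0, i.e. -v*(v - 3) = 0, so they meet at v = 0, 3.
For v in [0, 3], s = -v**2 + v - 3 is on the right; area = ∫[0,3] (-v**2 + 3*v) dv = 9/2.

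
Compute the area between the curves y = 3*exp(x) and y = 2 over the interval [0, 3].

On [0, 3], (3*exp(x)) - (2) = 3*exp(x) - 2 is ≥ 0 throughout, so the area is a single integral of |3*exp(x) - 2|.
∫[0,3] (3*exp(x) - 2) dx = -9 + 3*exp(3).

-9 + 3*exp(3)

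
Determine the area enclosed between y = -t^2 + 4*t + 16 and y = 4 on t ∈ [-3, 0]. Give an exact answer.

53/3

The difference (-t^2 + 4*t + 16) - (4) = -t^2 + 4*t + 12 changes sign at t = -2 inside [-3, 0], so split the integral there.
∫[-3,-2] (-t^2 + 4*t + 12) dt = -13/3; the area of that piece is 13/3.
∫[-2,0] (-t^2 + 4*t + 12) dt = 40/3.
Total area = 13/3 + 40/3 = 53/3.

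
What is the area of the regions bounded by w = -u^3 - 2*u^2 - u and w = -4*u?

Set the curves equal: -u^3 - 2*u^2 - u = -4*u, so -u^3 - 2*u^2 + 3*u = 0, which factors as -u*(u - 1)*(u + 3) = 0. The curves meet at u = -3, 0, 1.
On [-3, 0], w = -4*u is on top; that piece has area ∫[-3,0] (-(-u^3 - 2*u^2 + 3*u)) du = 45/4.
On [0, 1], w = -u^3 - 2*u^2 - u is on top; that piece has area ∫[0,1] (-u^3 - 2*u^2 + 3*u) du = 7/12.
Total enclosed area = 45/4 + 7/12 = 71/6.

71/6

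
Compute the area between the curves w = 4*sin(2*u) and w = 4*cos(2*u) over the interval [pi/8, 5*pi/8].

4*sqrt(2)

On [pi/8, 5*pi/8], (4*sin(2*u)) - (4*cos(2*u)) = 4*sin(2*u) - 4*cos(2*u) is ≥ 0 throughout, so the area is a single integral of |4*sin(2*u) - 4*cos(2*u)|.
∫[pi/8,5*pi/8] (4*sin(2*u) - 4*cos(2*u)) du = 4*sqrt(2).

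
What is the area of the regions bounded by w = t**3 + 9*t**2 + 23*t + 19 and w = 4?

8

Set the curves equal: t**3 + 9*t**2 + 23*t + 19 = 4, so t**3 + 9*t**2 + 23*t + 15 = 0, which factors as (t + 1)*(t + 3)*(t + 5) = 0. The curves meet at t = -5, -3, -1.
On [-5, -3], w = t**3 + 9*t**2 + 23*t + 19 is on top; that piece has area ∫[-5,-3] (t**3 + 9*t**2 + 23*t + 15) dt = 4.
On [-3, -1], w = 4 is on top; that piece has area ∫[-3,-1] (-(t**3 + 9*t**2 + 23*t + 15)) dt = 4.
Total enclosed area = 4 + 4 = 8.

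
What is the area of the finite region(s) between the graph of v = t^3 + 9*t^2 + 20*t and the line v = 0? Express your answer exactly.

The curve meets the t-axis where t^3 + 9*t^2 + 20*t = 0, i.e. t*(t + 4)*(t + 5) = 0, at t = -5, -4, 0.
On [-5, -4] the curve lies above the axis; ∫[-5,-4] (t^3 + 9*t^2 + 20*t) dt = 3/4, giving area 3/4.
On [-4, 0] the curve lies below the axis; ∫[-4,0] (t^3 + 9*t^2 + 20*t) dt = -32, giving area 32.
Total area = 3/4 + 32 = 131/4.

131/4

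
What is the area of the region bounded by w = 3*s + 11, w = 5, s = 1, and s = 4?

On [1, 4], (3*s + 11) - (5) = 3*s + 6 is ≥ 0 throughout, so the area is a single integral of |3*s + 6|.
∫[1,4] (3*s + 6) ds = 81/2.

81/2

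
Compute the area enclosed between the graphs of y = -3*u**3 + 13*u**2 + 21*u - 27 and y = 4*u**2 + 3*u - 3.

243/2

Set the curves equal: -3*u**3 + 13*u**2 + 21*u - 27 = 4*u**2 + 3*u - 3, so -3*u**3 + 9*u**2 + 18*u - 24 = 0, which factors as -3*(u - 4)*(u - 1)*(u + 2) = 0. The curves meet at u = -2, 1, 4.
On [-2, 1], y = 4*u**2 + 3*u - 3 is on top; that piece has area ∫[-2,1] (-(-3*u**3 + 9*u**2 + 18*u - 24)) du = 243/4.
On [1, 4], y = -3*u**3 + 13*u**2 + 21*u - 27 is on top; that piece has area ∫[1,4] (-3*u**3 + 9*u**2 + 18*u - 24) du = 243/4.
Total enclosed area = 243/4 + 243/4 = 243/2.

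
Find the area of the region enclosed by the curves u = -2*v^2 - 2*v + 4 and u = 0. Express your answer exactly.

Both boundary curves give u as a function of v, so integrate with respect to v. Setting them equal: -2*v^2 - 2*v + 4 = 0, i.e. -2*(v - 1)*(v + 2) = 0, so they meet at v = -2, 1.
For v in [-2, 1], u = -2*v^2 - 2*v + 4 is on the right; area = ∫[-2,1] (-2*v^2 - 2*v + 4) dv = 9.

9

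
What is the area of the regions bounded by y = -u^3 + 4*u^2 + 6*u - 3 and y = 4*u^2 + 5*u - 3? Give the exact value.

Set the curves equal: -u^3 + 4*u^2 + 6*u - 3 = 4*u^2 + 5*u - 3, so -u^3 + u = 0, which factors as -u*(u - 1)*(u + 1) = 0. The curves meet at u = -1, 0, 1.
On [-1, 0], y = 4*u^2 + 5*u - 3 is on top; that piece has area ∫[-1,0] (-(-u^3 + u)) du = 1/4.
On [0, 1], y = -u^3 + 4*u^2 + 6*u - 3 is on top; that piece has area ∫[0,1] (-u^3 + u) du = 1/4.
Total enclosed area = 1/4 + 1/4 = 1/2.

1/2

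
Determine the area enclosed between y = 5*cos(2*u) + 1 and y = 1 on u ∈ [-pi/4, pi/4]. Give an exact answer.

5

On [-pi/4, pi/4], (5*cos(2*u) + 1) - (1) = 5*cos(2*u) is ≥ 0 throughout, so the area is a single integral of |5*cos(2*u)|.
∫[-pi/4,pi/4] (5*cos(2*u)) du = 5.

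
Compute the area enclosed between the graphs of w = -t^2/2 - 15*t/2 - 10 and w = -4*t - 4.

Set the curves equal: -t^2/2 - 15*t/2 - 10 = -4*t - 4, so -t^2/2 - 7*t/2 - 6 = 0, which factors as -(t + 3)*(t + 4)/2 = 0. The curves meet at t = -4, -3.
On [-4, -3], w = -t^2/2 - 15*t/2 - 10 is on top; that piece has area ∫[-4,-3] (-t^2/2 - 7*t/2 - 6) dt = 1/12.

1/12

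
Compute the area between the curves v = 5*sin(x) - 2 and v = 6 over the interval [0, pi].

-10 + 8*pi

On [0, pi], (5*sin(x) - 2) - (6) = 5*sin(x) - 8 is ≤ 0 throughout, so the area is a single integral of |5*sin(x) - 8|.
∫[0,pi] (5*sin(x) - 8) dx = 10 - 8*pi; the area of that piece is -10 + 8*pi.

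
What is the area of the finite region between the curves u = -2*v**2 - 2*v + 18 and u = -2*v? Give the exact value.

Both boundary curves give u as a function of v, so integrate with respect to v. Setting them equal: -2*v**2 + 18 = 0, i.e. -2*(v - 3)*(v + 3) = 0, so they meet at v = -3, 3.
For v in [-3, 3], u = -2*v**2 - 2*v + 18 is on the right; area = ∫[-3,3] (-2*v**2 + 18) dv = 72.

72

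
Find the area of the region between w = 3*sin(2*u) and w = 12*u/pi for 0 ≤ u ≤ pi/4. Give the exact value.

On [0, pi/4], (3*sin(2*u)) - (12*u/pi) = -12*u/pi + 3*sin(2*u) is ≥ 0 throughout, so the area is a single integral of |-12*u/pi + 3*sin(2*u)|.
∫[0,pi/4] (-12*u/pi + 3*sin(2*u)) du = 3/2 - 3*pi/8.

3/2 - 3*pi/8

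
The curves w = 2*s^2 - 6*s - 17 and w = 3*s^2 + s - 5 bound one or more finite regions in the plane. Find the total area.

Set the curves equal: 2*s^2 - 6*s - 17 = 3*s^2 + s - 5, so -s^2 - 7*s - 12 = 0, which factors as -(s + 3)*(s + 4) = 0. The curves meet at s = -4, -3.
On [-4, -3], w = 2*s^2 - 6*s - 17 is on top; that piece has area ∫[-4,-3] (-s^2 - 7*s - 12) ds = 1/6.

1/6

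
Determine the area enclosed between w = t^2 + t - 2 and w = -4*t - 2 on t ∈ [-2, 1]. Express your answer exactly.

The difference (t^2 + t - 2) - (-4*t - 2) = t^2 + 5*t changes sign at t = 0 inside [-2, 1], so split the integral there.
∫[-2,0] (t^2 + 5*t) dt = -22/3; the area of that piece is 22/3.
∫[0,1] (t^2 + 5*t) dt = 17/6.
Total area = 22/3 + 17/6 = 61/6.

61/6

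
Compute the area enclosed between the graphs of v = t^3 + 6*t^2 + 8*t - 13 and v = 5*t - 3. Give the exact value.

81/2

Set the curves equal: t^3 + 6*t^2 + 8*t - 13 = 5*t - 3, so t^3 + 6*t^2 + 3*t - 10 = 0, which factors as (t - 1)*(t + 2)*(t + 5) = 0. The curves meet at t = -5, -2, 1.
On [-5, -2], v = t^3 + 6*t^2 + 8*t - 13 is on top; that piece has area ∫[-5,-2] (t^3 + 6*t^2 + 3*t - 10) dt = 81/4.
On [-2, 1], v = 5*t - 3 is on top; that piece has area ∫[-2,1] (-(t^3 + 6*t^2 + 3*t - 10)) dt = 81/4.
Total enclosed area = 81/4 + 81/4 = 81/2.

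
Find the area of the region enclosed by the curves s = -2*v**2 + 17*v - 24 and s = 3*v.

Both boundary curves give s as a function of v, so integrate with respect to v. Setting them equal: -2*v**2 + 14*v - 24 = 0, i.e. -2*(v - 4)*(v - 3) = 0, so they meet at v = 3, 4.
For v in [3, 4], s = -2*v**2 + 17*v - 24 is on the right; area = ∫[3,4] (-2*v**2 + 14*v - 24) dv = 1/3.

1/3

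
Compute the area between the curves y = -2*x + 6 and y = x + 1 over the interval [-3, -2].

25/2

On [-3, -2], (-2*x + 6) - (x + 1) = -3*x + 5 is ≥ 0 throughout, so the area is a single integral of |-3*x + 5|.
∫[-3,-2] (-3*x + 5) dx = 25/2.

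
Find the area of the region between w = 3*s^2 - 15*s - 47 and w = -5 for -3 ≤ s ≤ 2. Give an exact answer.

The difference (3*s^2 - 15*s - 47) - (-5) = 3*s^2 - 15*s - 42 changes sign at s = -2 inside [-3, 2], so split the integral there.
∫[-3,-2] (3*s^2 - 15*s - 42) ds = 29/2.
∫[-2,2] (3*s^2 - 15*s - 42) ds = -152; the area of that piece is 152.
Total area = 29/2 + 152 = 333/2.

333/2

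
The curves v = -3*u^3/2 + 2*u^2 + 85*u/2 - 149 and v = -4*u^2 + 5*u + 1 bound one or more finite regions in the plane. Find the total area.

Set the curves equal: -3*u^3/2 + 2*u^2 + 85*u/2 - 149 = -4*u^2 + 5*u + 1, so -3*u^3/2 + 6*u^2 + 75*u/2 - 150 = 0, which factors as -3*(u - 5)*(u - 4)*(u + 5)/2 = 0. The curves meet at u = -5, 4, 5.
On [-5, 4], v = -4*u^2 + 5*u + 1 is on top; that piece has area ∫[-5,4] (-(-3*u^3/2 + 6*u^2 + 75*u/2 - 150)) du = 8019/8.
On [4, 5], v = -3*u^3/2 + 2*u^2 + 85*u/2 - 149 is on top; that piece has area ∫[4,5] (-3*u^3/2 + 6*u^2 + 75*u/2 - 150) du = 19/8.
Total enclosed area = 8019/8 + 19/8 = 4019/4.

4019/4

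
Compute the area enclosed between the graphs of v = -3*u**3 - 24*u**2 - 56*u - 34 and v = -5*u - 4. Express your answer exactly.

Set the curves equal: -3*u**3 - 24*u**2 - 56*u - 34 = -5*u - 4, so -3*u**3 - 24*u**2 - 51*u - 30 = 0, which factors as -3*(u + 1)*(u + 2)*(u + 5) = 0. The curves meet at u = -5, -2, -1.
On [-5, -2], v = -5*u - 4 is on top; that piece has area ∫[-5,-2] (-(-3*u**3 - 24*u**2 - 51*u - 30)) du = 135/4.
On [-2, -1], v = -3*u**3 - 24*u**2 - 56*u - 34 is on top; that piece has area ∫[-2,-1] (-3*u**3 - 24*u**2 - 51*u - 30) du = 7/4.
Total enclosed area = 135/4 + 7/4 = 71/2.

71/2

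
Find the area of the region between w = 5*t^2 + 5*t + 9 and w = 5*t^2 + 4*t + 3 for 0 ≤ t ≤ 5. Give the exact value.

On [0, 5], (5*t^2 + 5*t + 9) - (5*t^2 + 4*t + 3) = t + 6 is ≥ 0 throughout, so the area is a single integral of |t + 6|.
∫[0,5] (t + 6) dt = 85/2.

85/2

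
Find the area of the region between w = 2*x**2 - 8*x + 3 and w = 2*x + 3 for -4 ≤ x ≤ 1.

The difference (2*x**2 - 8*x + 3) - (2*x + 3) = 2*x**2 - 10*x changes sign at x = 0 inside [-4, 1], so split the integral there.
∫[-4,0] (2*x**2 - 10*x) dx = 368/3.
∫[0,1] (2*x**2 - 10*x) dx = -13/3; the area of that piece is 13/3.
Total area = 368/3 + 13/3 = 127.

127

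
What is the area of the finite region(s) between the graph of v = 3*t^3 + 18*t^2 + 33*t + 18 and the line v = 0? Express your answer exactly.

3/2

The curve meets the t-axis where 3*t^3 + 18*t^2 + 33*t + 18 = 0, i.e. 3*(t + 1)*(t + 2)*(t + 3) = 0, at t = -3, -2, -1.
On [-3, -2] the curve lies above the axis; ∫[-3,-2] (3*t^3 + 18*t^2 + 33*t + 18) dt = 3/4, giving area 3/4.
On [-2, -1] the curve lies below the axis; ∫[-2,-1] (3*t^3 + 18*t^2 + 33*t + 18) dt = -3/4, giving area 3/4.
Total area = 3/4 + 3/4 = 3/2.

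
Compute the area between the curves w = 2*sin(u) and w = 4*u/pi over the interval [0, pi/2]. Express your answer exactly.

On [0, pi/2], (2*sin(u)) - (4*u/pi) = -4*u/pi + 2*sin(u) is ≥ 0 throughout, so the area is a single integral of |-4*u/pi + 2*sin(u)|.
∫[0,pi/2] (-4*u/pi + 2*sin(u)) du = 2 - pi/2.

2 - pi/2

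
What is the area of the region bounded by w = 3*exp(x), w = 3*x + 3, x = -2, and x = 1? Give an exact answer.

-9/2 - 3*exp(-2) + 3*exp(1)

On [-2, 1], (3*exp(x)) - (3*x + 3) = -3*x + 3*exp(x) - 3 is ≥ 0 throughout, so the area is a single integral of |-3*x + 3*exp(x) - 3|.
∫[-2,1] (-3*x + 3*exp(x) - 3) dx = -9/2 - 3*exp(-2) + 3*exp(1).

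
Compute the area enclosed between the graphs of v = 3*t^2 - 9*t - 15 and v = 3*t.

108

Set the curves equal: 3*t^2 - 9*t - 15 = 3*t, so 3*t^2 - 12*t - 15 = 0, which factors as 3*(t - 5)*(t + 1) = 0. The curves meet at t = -1, 5.
On [-1, 5], v = 3*t is on top; that piece has area ∫[-1,5] (-(3*t^2 - 12*t - 15)) dt = 108.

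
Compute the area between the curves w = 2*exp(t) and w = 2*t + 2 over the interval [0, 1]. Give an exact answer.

-5 + 2*exp(1)

On [0, 1], (2*exp(t)) - (2*t + 2) = -2*t + 2*exp(t) - 2 is ≥ 0 throughout, so the area is a single integral of |-2*t + 2*exp(t) - 2|.
∫[0,1] (-2*t + 2*exp(t) - 2) dt = -5 + 2*exp(1).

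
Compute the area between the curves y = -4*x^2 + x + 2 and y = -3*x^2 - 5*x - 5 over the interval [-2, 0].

8

The difference (-4*x^2 + x + 2) - (-3*x^2 - 5*x - 5) = -x^2 + 6*x + 7 changes sign at x = -1 inside [-2, 0], so split the integral there.
∫[-2,-1] (-x^2 + 6*x + 7) dx = -13/3; the area of that piece is 13/3.
∫[-1,0] (-x^2 + 6*x + 7) dx = 11/3.
Total area = 13/3 + 11/3 = 8.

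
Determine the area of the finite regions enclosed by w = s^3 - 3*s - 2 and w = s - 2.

8

Set the curves equal: s^3 - 3*s - 2 = s - 2, so s^3 - 4*s = 0, which factors as s*(s - 2)*(s + 2) = 0. The curves meet at s = -2, 0, 2.
On [-2, 0], w = s^3 - 3*s - 2 is on top; that piece has area ∫[-2,0] (s^3 - 4*s) ds = 4.
On [0, 2], w = s - 2 is on top; that piece has area ∫[0,2] (-(s^3 - 4*s)) ds = 4.
Total enclosed area = 4 + 4 = 8.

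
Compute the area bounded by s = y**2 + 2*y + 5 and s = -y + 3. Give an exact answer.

1/6

Both boundary curves give s as a function of y, so integrate with respect to y. Setting them equal: y**2 + 3*y + 2 = 0, i.e. (y + 1)*(y + 2) = 0, so they meet at y = -2, -1.
For y in [-2, -1], s = y**2 + 2*y + 5 is on the left; area = ∫[-2,-1] (-(y**2 + 3*y + 2)) dy = 1/6.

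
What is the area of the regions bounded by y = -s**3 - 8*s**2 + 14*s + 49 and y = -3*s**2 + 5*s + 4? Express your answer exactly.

568/3

Set the curves equal: -s**3 - 8*s**2 + 14*s + 49 = -3*s**2 + 5*s + 4, so -s**3 - 5*s**2 + 9*s + 45 = 0, which factors as -(s - 3)*(s + 3)*(s + 5) = 0. The curves meet at s = -5, -3, 3.
On [-5, -3], y = -3*s**2 + 5*s + 4 is on top; that piece has area ∫[-5,-3] (-(-s**3 - 5*s**2 + 9*s + 45)) ds = 28/3.
On [-3, 3], y = -s**3 - 8*s**2 + 14*s + 49 is on top; that piece has area ∫[-3,3] (-s**3 - 5*s**2 + 9*s + 45) ds = 180.
Total enclosed area = 28/3 + 180 = 568/3.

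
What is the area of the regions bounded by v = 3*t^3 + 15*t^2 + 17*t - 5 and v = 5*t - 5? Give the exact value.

Set the curves equal: 3*t^3 + 15*t^2 + 17*t - 5 = 5*t - 5, so 3*t^3 + 15*t^2 + 12*t = 0, which factors as 3*t*(t + 1)*(t + 4) = 0. The curves meet at t = -4, -1, 0.
On [-4, -1], v = 3*t^3 + 15*t^2 + 17*t - 5 is on top; that piece has area ∫[-4,-1] (3*t^3 + 15*t^2 + 12*t) dt = 135/4.
On [-1, 0], v = 5*t - 5 is on top; that piece has area ∫[-1,0] (-(3*t^3 + 15*t^2 + 12*t)) dt = 7/4.
Total enclosed area = 135/4 + 7/4 = 71/2.

71/2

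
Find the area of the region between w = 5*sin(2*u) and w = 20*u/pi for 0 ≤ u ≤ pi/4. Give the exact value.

On [0, pi/4], (5*sin(2*u)) - (20*u/pi) = -20*u/pi + 5*sin(2*u) is ≥ 0 throughout, so the area is a single integral of |-20*u/pi + 5*sin(2*u)|.
∫[0,pi/4] (-20*u/pi + 5*sin(2*u)) du = 5/2 - 5*pi/8.

5/2 - 5*pi/8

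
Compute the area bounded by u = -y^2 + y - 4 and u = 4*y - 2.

1/6

Both boundary curves give u as a function of y, so integrate with respect to y. Setting them equal: -y^2 - 3*y - 2 = 0, i.e. -(y + 1)*(y + 2) = 0, so they meet at y = -2, -1.
For y in [-2, -1], u = -y^2 + y - 4 is on the right; area = ∫[-2,-1] (-y^2 - 3*y - 2) dy = 1/6.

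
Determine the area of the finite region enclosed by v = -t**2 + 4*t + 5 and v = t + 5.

Set the curves equal: -t**2 + 4*t + 5 = t + 5, so -t**2 + 3*t = 0, which factors as -t*(t - 3) = 0. The curves meet at t = 0, 3.
On [0, 3], v = -t**2 + 4*t + 5 is on top; that piece has area ∫[0,3] (-t**2 + 3*t) dt = 9/2.

9/2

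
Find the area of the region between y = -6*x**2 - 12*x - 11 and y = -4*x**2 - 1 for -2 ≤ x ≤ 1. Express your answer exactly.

74/3

The difference (-6*x**2 - 12*x - 11) - (-4*x**2 - 1) = -2*x**2 - 12*x - 10 changes sign at x = -1 inside [-2, 1], so split the integral there.
∫[-2,-1] (-2*x**2 - 12*x - 10) dx = 10/3.
∫[-1,1] (-2*x**2 - 12*x - 10) dx = -64/3; the area of that piece is 64/3.
Total area = 10/3 + 64/3 = 74/3.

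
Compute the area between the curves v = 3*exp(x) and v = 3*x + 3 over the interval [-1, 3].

On [-1, 3], (3*exp(x)) - (3*x + 3) = -3*x + 3*exp(x) - 3 is ≥ 0 throughout, so the area is a single integral of |-3*x + 3*exp(x) - 3|.
∫[-1,3] (-3*x + 3*exp(x) - 3) dx = -24 - 3*exp(-1) + 3*exp(3).

-24 - 3*exp(-1) + 3*exp(3)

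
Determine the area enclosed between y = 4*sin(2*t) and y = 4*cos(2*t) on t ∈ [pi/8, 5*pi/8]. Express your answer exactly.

4*sqrt(2)

On [pi/8, 5*pi/8], (4*sin(2*t)) - (4*cos(2*t)) = 4*sin(2*t) - 4*cos(2*t) is ≥ 0 throughout, so the area is a single integral of |4*sin(2*t) - 4*cos(2*t)|.
∫[pi/8,5*pi/8] (4*sin(2*t) - 4*cos(2*t)) dt = 4*sqrt(2).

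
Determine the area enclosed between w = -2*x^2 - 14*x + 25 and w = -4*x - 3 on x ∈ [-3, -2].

On [-3, -2], (-2*x^2 - 14*x + 25) - (-4*x - 3) = -2*x^2 - 10*x + 28 is ≥ 0 throughout, so the area is a single integral of |-2*x^2 - 10*x + 28|.
∫[-3,-2] (-2*x^2 - 10*x + 28) dx = 121/3.

121/3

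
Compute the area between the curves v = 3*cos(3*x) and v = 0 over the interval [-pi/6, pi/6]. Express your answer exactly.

On [-pi/6, pi/6], (3*cos(3*x)) - (0) = 3*cos(3*x) is ≥ 0 throughout, so the area is a single integral of |3*cos(3*x)|.
∫[-pi/6,pi/6] (3*cos(3*x)) dx = 2.

2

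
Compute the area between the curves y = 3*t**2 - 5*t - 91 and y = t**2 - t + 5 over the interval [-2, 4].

On [-2, 4], (3*t**2 - 5*t - 91) - (t**2 - t + 5) = 2*t**2 - 4*t - 96 is ≤ 0 throughout, so the area is a single integral of |2*t**2 - 4*t - 96|.
∫[-2,4] (2*t**2 - 4*t - 96) dt = -552; the area of that piece is 552.

552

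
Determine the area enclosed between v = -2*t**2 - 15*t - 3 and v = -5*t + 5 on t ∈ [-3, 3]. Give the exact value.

292/3

The difference (-2*t**2 - 15*t - 3) - (-5*t + 5) = -2*t**2 - 10*t - 8 changes sign at t = -1 inside [-3, 3], so split the integral there.
∫[-3,-1] (-2*t**2 - 10*t - 8) dt = 20/3.
∫[-1,3] (-2*t**2 - 10*t - 8) dt = -272/3; the area of that piece is 272/3.
Total area = 20/3 + 272/3 = 292/3.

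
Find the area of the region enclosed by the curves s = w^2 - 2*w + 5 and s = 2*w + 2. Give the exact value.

4/3

Both boundary curves give s as a function of w, so integrate with respect to w. Setting them equal: w^2 - 4*w + 3 = 0, i.e. (w - 3)*(w - 1) = 0, so they meet at w = 1, 3.
For w in [1, 3], s = w^2 - 2*w + 5 is on the left; area = ∫[1,3] (-(w^2 - 4*w + 3)) dw = 4/3.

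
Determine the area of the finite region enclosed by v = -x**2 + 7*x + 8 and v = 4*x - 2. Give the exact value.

343/6

Set the curves equal: -x**2 + 7*x + 8 = 4*x - 2, so -x**2 + 3*x + 10 = 0, which factors as -(x - 5)*(x + 2) = 0. The curves meet at x = -2, 5.
On [-2, 5], v = -x**2 + 7*x + 8 is on top; that piece has area ∫[-2,5] (-x**2 + 3*x + 10) dx = 343/6.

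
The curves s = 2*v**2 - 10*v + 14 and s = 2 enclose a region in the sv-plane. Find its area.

1/3

Both boundary curves give s as a function of v, so integrate with respect to v. Setting them equal: 2*v**2 - 10*v + 12 = 0, i.e. 2*(v - 3)*(v - 2) = 0, so they meet at v = 2, 3.
For v in [2, 3], s = 2*v**2 - 10*v + 14 is on the left; area = ∫[2,3] (-(2*v**2 - 10*v + 12)) dv = 1/3.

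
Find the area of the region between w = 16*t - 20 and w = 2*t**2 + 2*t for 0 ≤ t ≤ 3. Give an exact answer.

59/3

The difference (16*t - 20) - (2*t**2 + 2*t) = -2*t**2 + 14*t - 20 changes sign at t = 2 inside [0, 3], so split the integral there.
∫[0,2] (-2*t**2 + 14*t - 20) dt = -52/3; the area of that piece is 52/3.
∫[2,3] (-2*t**2 + 14*t - 20) dt = 7/3.
Total area = 52/3 + 7/3 = 59/3.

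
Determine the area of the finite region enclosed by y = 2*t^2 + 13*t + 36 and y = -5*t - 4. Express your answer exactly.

1/3

Set the curves equal: 2*t^2 + 13*t + 36 = -5*t - 4, so 2*t^2 + 18*t + 40 = 0, which factors as 2*(t + 4)*(t + 5) = 0. The curves meet at t = -5, -4.
On [-5, -4], y = -5*t - 4 is on top; that piece has area ∫[-5,-4] (-(2*t^2 + 18*t + 40)) dt = 1/3.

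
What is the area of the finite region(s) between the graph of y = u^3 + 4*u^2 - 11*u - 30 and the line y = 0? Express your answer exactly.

The curve meets the u-axis where u^3 + 4*u^2 - 11*u - 30 = 0, i.e. (u - 3)*(u + 2)*(u + 5) = 0, at u = -5, -2, 3.
On [-5, -2] the curve lies above the axis; ∫[-5,-2] (u^3 + 4*u^2 - 11*u - 30) du = 117/4, giving area 117/4.
On [-2, 3] the curve lies below the axis; ∫[-2,3] (u^3 + 4*u^2 - 11*u - 30) du = -1375/12, giving area 1375/12.
Total area = 117/4 + 1375/12 = 863/6.

863/6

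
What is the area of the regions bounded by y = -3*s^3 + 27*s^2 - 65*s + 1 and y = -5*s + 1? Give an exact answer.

393/4

Set the curves equal: -3*s^3 + 27*s^2 - 65*s + 1 = -5*s + 1, so -3*s^3 + 27*s^2 - 60*s = 0, which factors as -3*s*(s - 5)*(s - 4) = 0. The curves meet at s = 0, 4, 5.
On [0, 4], y = -5*s + 1 is on top; that piece has area ∫[0,4] (-(-3*s^3 + 27*s^2 - 60*s)) ds = 96.
On [4, 5], y = -3*s^3 + 27*s^2 - 65*s + 1 is on top; that piece has area ∫[4,5] (-3*s^3 + 27*s^2 - 60*s) ds = 9/4.
Total enclosed area = 96 + 9/4 = 393/4.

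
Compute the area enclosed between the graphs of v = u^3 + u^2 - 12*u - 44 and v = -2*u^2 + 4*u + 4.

517/2

Set the curves equal: u^3 + u^2 - 12*u - 44 = -2*u^2 + 4*u + 4, so u^3 + 3*u^2 - 16*u - 48 = 0, which factors as (u - 4)*(u + 3)*(u + 4) = 0. The curves meet at u = -4, -3, 4.
On [-4, -3], v = u^3 + u^2 - 12*u - 44 is on top; that piece has area ∫[-4,-3] (u^3 + 3*u^2 - 16*u - 48) du = 5/4.
On [-3, 4], v = -2*u^2 + 4*u + 4 is on top; that piece has area ∫[-3,4] (-(u^3 + 3*u^2 - 16*u - 48)) du = 1029/4.
Total enclosed area = 5/4 + 1029/4 = 517/2.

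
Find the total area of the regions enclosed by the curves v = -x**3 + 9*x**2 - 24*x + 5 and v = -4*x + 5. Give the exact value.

Set the curves equal: -x**3 + 9*x**2 - 24*x + 5 = -4*x + 5, so -x**3 + 9*x**2 - 20*x = 0, which factors as -x*(x - 5)*(x - 4) = 0. The curves meet at x = 0, 4, 5.
On [0, 4], v = -4*x + 5 is on top; that piece has area ∫[0,4] (-(-x**3 + 9*x**2 - 20*x)) dx = 32.
On [4, 5], v = -x**3 + 9*x**2 - 24*x + 5 is on top; that piece has area ∫[4,5] (-x**3 + 9*x**2 - 20*x) dx = 3/4.
Total enclosed area = 32 + 3/4 = 131/4.

131/4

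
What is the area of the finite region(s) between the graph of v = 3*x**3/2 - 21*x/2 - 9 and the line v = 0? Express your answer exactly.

The curve meets the x-axis where 3*x**3/2 - 21*x/2 - 9 = 0, i.e. 3*(x - 3)*(x + 1)*(x + 2)/2 = 0, at x = -2, -1, 3.
On [-2, -1] the curve lies above the axis; ∫[-2,-1] (3*x**3/2 - 21*x/2 - 9) dx = 9/8, giving area 9/8.
On [-1, 3] the curve lies below the axis; ∫[-1,3] (3*x**3/2 - 21*x/2 - 9) dx = -48, giving area 48.
Total area = 9/8 + 48 = 393/8.

393/8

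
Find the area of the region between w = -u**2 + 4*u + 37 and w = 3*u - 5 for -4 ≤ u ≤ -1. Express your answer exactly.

On [-4, -1], (-u**2 + 4*u + 37) - (3*u - 5) = -u**2 + u + 42 is ≥ 0 throughout, so the area is a single integral of |-u**2 + u + 42|.
∫[-4,-1] (-u**2 + u + 42) du = 195/2.

195/2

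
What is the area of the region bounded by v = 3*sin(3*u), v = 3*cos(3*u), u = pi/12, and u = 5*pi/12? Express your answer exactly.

On [pi/12, 5*pi/12], (3*sin(3*u)) - (3*cos(3*u)) = 3*sin(3*u) - 3*cos(3*u) is ≥ 0 throughout, so the area is a single integral of |3*sin(3*u) - 3*cos(3*u)|.
∫[pi/12,5*pi/12] (3*sin(3*u) - 3*cos(3*u)) du = 2*sqrt(2).

2*sqrt(2)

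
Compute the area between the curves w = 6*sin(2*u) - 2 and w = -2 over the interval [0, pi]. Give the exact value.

The difference (6*sin(2*u) - 2) - (-2) = 6*sin(2*u) changes sign at u = pi/2 inside [0, pi], so split the integral there.
∫[0,pi/2] (6*sin(2*u)) du = 6.
∫[pi/2,pi] (6*sin(2*u)) du = -6; the area of that piece is 6.
Total area = 6 + 6 = 12.

12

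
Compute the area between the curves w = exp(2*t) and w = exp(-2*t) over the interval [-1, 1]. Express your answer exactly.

-2 + exp(-2) + exp(2)

The difference (exp(2*t)) - (exp(-2*t)) = exp(2*t) - exp(-2*t) changes sign at t = 0 inside [-1, 1], so split the integral there.
∫[-1,0] (exp(2*t) - exp(-2*t)) dt = -exp(2)/2 - exp(-2)/2 + 1; the area of that piece is -1 + exp(-2)/2 + exp(2)/2.
∫[0,1] (exp(2*t) - exp(-2*t)) dt = -1 + exp(-2)/2 + exp(2)/2.
Total area = (-1 + exp(-2)/2 + exp(2)/2) + (-1 + exp(-2)/2 + exp(2)/2) = -2 + exp(-2) + exp(2).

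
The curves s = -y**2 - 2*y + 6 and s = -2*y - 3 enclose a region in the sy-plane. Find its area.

Both boundary curves give s as a function of y, so integrate with respect to y. Setting them equal: -y**2 + 9 = 0, i.e. -(y - 3)*(y + 3) = 0, so they meet at y = -3, 3.
For y in [-3, 3], s = -y**2 - 2*y + 6 is on the right; area = ∫[-3,3] (-y**2 + 9) dy = 36.

36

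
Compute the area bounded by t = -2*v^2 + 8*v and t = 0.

Both boundary curves give t as a function of v, so integrate with respect to v. Setting them equal: -2*v^2 + 8*v = 0, i.e. -2*v*(v - 4) = 0, so they meet at v = 0, 4.
For v in [0, 4], t = -2*v^2 + 8*v is on the right; area = ∫[0,4] (-2*v^2 + 8*v) dv = 64/3.

64/3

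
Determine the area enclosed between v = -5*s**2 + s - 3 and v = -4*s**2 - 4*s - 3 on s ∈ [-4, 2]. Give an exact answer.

206/3

The difference (-5*s**2 + s - 3) - (-4*s**2 - 4*s - 3) = -s**2 + 5*s changes sign at s = 0 inside [-4, 2], so split the integral there.
∫[-4,0] (-s**2 + 5*s) ds = -184/3; the area of that piece is 184/3.
∫[0,2] (-s**2 + 5*s) ds = 22/3.
Total area = 184/3 + 22/3 = 206/3.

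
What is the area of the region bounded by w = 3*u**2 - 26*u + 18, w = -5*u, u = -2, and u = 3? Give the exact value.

233/2

The difference (3*u**2 - 26*u + 18) - (-5*u) = 3*u**2 - 21*u + 18 changes sign at u = 1 inside [-2, 3], so split the integral there.
∫[-2,1] (3*u**2 - 21*u + 18) du = 189/2.
∫[1,3] (3*u**2 - 21*u + 18) du = -22; the area of that piece is 22.
Total area = 189/2 + 22 = 233/2.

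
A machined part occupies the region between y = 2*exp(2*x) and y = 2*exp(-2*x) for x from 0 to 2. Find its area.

-2 + exp(-4) + exp(4)

On [0, 2], (2*exp(2*x)) - (2*exp(-2*x)) = 2*exp(2*x) - 2*exp(-2*x) is ≥ 0 throughout, so the area is a single integral of |2*exp(2*x) - 2*exp(-2*x)|.
∫[0,2] (2*exp(2*x) - 2*exp(-2*x)) dx = -2 + exp(-4) + exp(4).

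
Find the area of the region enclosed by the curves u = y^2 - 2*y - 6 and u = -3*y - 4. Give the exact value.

9/2

Both boundary curves give u as a function of y, so integrate with respect to y. Setting them equal: y^2 + y - 2 = 0, i.e. (y - 1)*(y + 2) = 0, so they meet at y = -2, 1.
For y in [-2, 1], u = y^2 - 2*y - 6 is on the left; area = ∫[-2,1] (-(y^2 + y - 2)) dy = 9/2.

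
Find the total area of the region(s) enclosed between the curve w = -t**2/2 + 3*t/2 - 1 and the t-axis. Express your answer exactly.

1/12

The curve meets the t-axis where -t**2/2 + 3*t/2 - 1 = 0, i.e. -(t - 2)*(t - 1)/2 = 0, at t = 1, 2.
On [1, 2] the curve lies above the axis; ∫[1,2] (-t**2/2 + 3*t/2 - 1) dt = 1/12, giving area 1/12.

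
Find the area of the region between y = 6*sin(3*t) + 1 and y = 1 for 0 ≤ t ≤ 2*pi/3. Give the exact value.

The difference (6*sin(3*t) + 1) - (1) = 6*sin(3*t) changes sign at t = pi/3 inside [0, 2*pi/3], so split the integral there.
∫[0,pi/3] (6*sin(3*t)) dt = 4.
∫[pi/3,2*pi/3] (6*sin(3*t)) dt = -4; the area of that piece is 4.
Total area = 4 + 4 = 8.

8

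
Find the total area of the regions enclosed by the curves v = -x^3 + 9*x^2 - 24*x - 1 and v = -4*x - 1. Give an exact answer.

Set the curves equal: -x^3 + 9*x^2 - 24*x - 1 = -4*x - 1, so -x^3 + 9*x^2 - 20*x = 0, which factors as -x*(x - 5)*(x - 4) = 0. The curves meet at x = 0, 4, 5.
On [0, 4], v = -4*x - 1 is on top; that piece has area ∫[0,4] (-(-x^3 + 9*x^2 - 20*x)) dx = 32.
On [4, 5], v = -x^3 + 9*x^2 - 24*x - 1 is on top; that piece has area ∫[4,5] (-x^3 + 9*x^2 - 20*x) dx = 3/4.
Total enclosed area = 32 + 3/4 = 131/4.

131/4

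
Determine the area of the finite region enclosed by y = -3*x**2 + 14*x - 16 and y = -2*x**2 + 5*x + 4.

1/6

Set the curves equal: -3*x**2 + 14*x - 16 = -2*x**2 + 5*x + 4, so -x**2 + 9*x - 20 = 0, which factors as -(x - 5)*(x - 4) = 0. The curves meet at x = 4, 5.
On [4, 5], y = -3*x**2 + 14*x - 16 is on top; that piece has area ∫[4,5] (-x**2 + 9*x - 20) dx = 1/6.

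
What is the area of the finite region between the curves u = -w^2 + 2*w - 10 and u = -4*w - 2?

4/3

Both boundary curves give u as a function of w, so integrate with respect to w. Setting them equal: -w^2 + 6*w - 8 = 0, i.e. -(w - 4)*(w - 2) = 0, so they meet at w = 2, 4.
For w in [2, 4], u = -w^2 + 2*w - 10 is on the right; area = ∫[2,4] (-w^2 + 6*w - 8) dw = 4/3.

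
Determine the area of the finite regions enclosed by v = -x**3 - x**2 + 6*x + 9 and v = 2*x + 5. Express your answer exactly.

71/6

Set the curves equal: -x**3 - x**2 + 6*x + 9 = 2*x + 5, so -x**3 - x**2 + 4*x + 4 = 0, which factors as -(x - 2)*(x + 1)*(x + 2) = 0. The curves meet at x = -2, -1, 2.
On [-2, -1], v = 2*x + 5 is on top; that piece has area ∫[-2,-1] (-(-x**3 - x**2 + 4*x + 4)) dx = 7/12.
On [-1, 2], v = -x**3 - x**2 + 6*x + 9 is on top; that piece has area ∫[-1,2] (-x**3 - x**2 + 4*x + 4) dx = 45/4.
Total enclosed area = 7/12 + 45/4 = 71/6.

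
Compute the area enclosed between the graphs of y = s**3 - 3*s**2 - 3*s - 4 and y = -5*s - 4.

Set the curves equal: s**3 - 3*s**2 - 3*s - 4 = -5*s - 4, so s**3 - 3*s**2 + 2*s = 0, which factors as s*(s - 2)*(s - 1) = 0. The curves meet at s = 0, 1, 2.
On [0, 1], y = s**3 - 3*s**2 - 3*s - 4 is on top; that piece has area ∫[0,1] (s**3 - 3*s**2 + 2*s) ds = 1/4.
On [1, 2], y = -5*s - 4 is on top; that piece has area ∫[1,2] (-(s**3 - 3*s**2 + 2*s)) ds = 1/4.
Total enclosed area = 1/4 + 1/4 = 1/2.

1/2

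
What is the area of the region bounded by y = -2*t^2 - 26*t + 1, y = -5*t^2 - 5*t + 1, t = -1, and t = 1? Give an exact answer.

The difference (-2*t^2 - 26*t + 1) - (-5*t^2 - 5*t + 1) = 3*t^2 - 21*t changes sign at t = 0 inside [-1, 1], so split the integral there.
∫[-1,0] (3*t^2 - 21*t) dt = 23/2.
∫[0,1] (3*t^2 - 21*t) dt = -19/2; the area of that piece is 19/2.
Total area = 23/2 + 19/2 = 21.

21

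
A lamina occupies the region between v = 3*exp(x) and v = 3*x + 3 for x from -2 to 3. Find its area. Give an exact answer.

-45/2 - 3*exp(-2) + 3*exp(3)

On [-2, 3], (3*exp(x)) - (3*x + 3) = -3*x + 3*exp(x) - 3 is ≥ 0 throughout, so the area is a single integral of |-3*x + 3*exp(x) - 3|.
∫[-2,3] (-3*x + 3*exp(x) - 3) dx = -45/2 - 3*exp(-2) + 3*exp(3).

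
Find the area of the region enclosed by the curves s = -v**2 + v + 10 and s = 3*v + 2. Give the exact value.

36

Both boundary curves give s as a function of v, so integrate with respect to v. Setting them equal: -v**2 - 2*v + 8 = 0, i.e. -(v - 2)*(v + 4) = 0, so they meet at v = -4, 2.
For v in [-4, 2], s = -v**2 + v + 10 is on the right; area = ∫[-4,2] (-v**2 - 2*v + 8) dv = 36.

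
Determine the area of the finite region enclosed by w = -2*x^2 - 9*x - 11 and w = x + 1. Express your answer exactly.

Set the curves equal: -2*x^2 - 9*x - 11 = x + 1, so -2*x^2 - 10*x - 12 = 0, which factors as -2*(x + 2)*(x + 3) = 0. The curves meet at x = -3, -2.
On [-3, -2], w = -2*x^2 - 9*x - 11 is on top; that piece has area ∫[-3,-2] (-2*x^2 - 10*x - 12) dx = 1/3.

1/3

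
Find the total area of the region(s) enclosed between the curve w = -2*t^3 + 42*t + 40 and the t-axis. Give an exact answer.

The curve meets the t-axis where -2*t^3 + 42*t + 40 = 0, i.e. -2*(t - 5)*(t + 1)*(t + 4) = 0, at t = -4, -1, 5.
On [-4, -1] the curve lies below the axis; ∫[-4,-1] (-2*t^3 + 42*t + 40) dt = -135/2, giving area 135/2.
On [-1, 5] the curve lies above the axis; ∫[-1,5] (-2*t^3 + 42*t + 40) dt = 432, giving area 432.
Total area = 135/2 + 432 = 999/2.

999/2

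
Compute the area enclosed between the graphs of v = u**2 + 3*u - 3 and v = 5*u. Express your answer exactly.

32/3

Set the curves equal: u**2 + 3*u - 3 = 5*u, so u**2 - 2*u - 3 = 0, which factors as (u - 3)*(u + 1) = 0. The curves meet at u = -1, 3.
On [-1, 3], v = 5*u is on top; that piece has area ∫[-1,3] (-(u**2 - 2*u - 3)) du = 32/3.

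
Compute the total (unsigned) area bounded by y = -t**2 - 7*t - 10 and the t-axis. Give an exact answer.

The curve meets the t-axis where -t**2 - 7*t - 10 = 0, i.e. -(t + 2)*(t + 5) = 0, at t = -5, -2.
On [-5, -2] the curve lies above the axis; ∫[-5,-2] (-t**2 - 7*t - 10) dt = 9/2, giving area 9/2.

9/2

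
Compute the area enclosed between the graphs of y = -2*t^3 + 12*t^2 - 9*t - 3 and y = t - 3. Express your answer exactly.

Set the curves equal: -2*t^3 + 12*t^2 - 9*t - 3 = t - 3, so -2*t^3 + 12*t^2 - 10*t = 0, which factors as -2*t*(t - 5)*(t - 1) = 0. The curves meet at t = 0, 1, 5.
On [0, 1], y = t - 3 is on top; that piece has area ∫[0,1] (-(-2*t^3 + 12*t^2 - 10*t)) dt = 3/2.
On [1, 5], y = -2*t^3 + 12*t^2 - 9*t - 3 is on top; that piece has area ∫[1,5] (-2*t^3 + 12*t^2 - 10*t) dt = 64.
Total enclosed area = 3/2 + 64 = 131/2.

131/2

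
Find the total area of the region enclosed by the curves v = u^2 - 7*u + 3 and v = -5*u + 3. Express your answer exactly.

4/3

Set the curves equal: u^2 - 7*u + 3 = -5*u + 3, so u^2 - 2*u = 0, which factors as u*(u - 2) = 0. The curves meet at u = 0, 2.
On [0, 2], v = -5*u + 3 is on top; that piece has area ∫[0,2] (-(u^2 - 2*u)) du = 4/3.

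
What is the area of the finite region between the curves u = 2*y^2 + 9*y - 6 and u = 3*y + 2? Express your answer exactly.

125/3

Both boundary curves give u as a function of y, so integrate with respect to y. Setting them equal: 2*y^2 + 6*y - 8 = 0, i.e. 2*(y - 1)*(y + 4) = 0, so they meet at y = -4, 1.
For y in [-4, 1], u = 2*y^2 + 9*y - 6 is on the left; area = ∫[-4,1] (-(2*y^2 + 6*y - 8)) dy = 125/3.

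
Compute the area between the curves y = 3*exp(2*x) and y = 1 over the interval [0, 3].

-9/2 + 3*exp(6)/2

On [0, 3], (3*exp(2*x)) - (1) = 3*exp(2*x) - 1 is ≥ 0 throughout, so the area is a single integral of |3*exp(2*x) - 1|.
∫[0,3] (3*exp(2*x) - 1) dx = -9/2 + 3*exp(6)/2.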